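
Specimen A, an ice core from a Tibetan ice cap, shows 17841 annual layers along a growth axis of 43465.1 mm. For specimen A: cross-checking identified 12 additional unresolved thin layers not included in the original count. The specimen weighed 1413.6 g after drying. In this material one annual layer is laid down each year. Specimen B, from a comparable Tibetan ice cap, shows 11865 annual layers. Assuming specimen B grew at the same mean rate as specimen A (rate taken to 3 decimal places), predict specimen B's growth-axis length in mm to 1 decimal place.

28891.3 mm

Specimen A: adjusted count: 17841 + 12 = 17853 annual layers.
A: Extension rate ≈ 43465.1 / 17853 = 2.435 mm/year.
For B, 2.435 mm/year × 11865 years = 28891.3 mm.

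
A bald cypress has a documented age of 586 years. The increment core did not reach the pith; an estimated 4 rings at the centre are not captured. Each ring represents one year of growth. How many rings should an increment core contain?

One ring per year gives 586 rings over 586 years.
586 − 4 missed = 582 rings expected in the prepared section.

582 rings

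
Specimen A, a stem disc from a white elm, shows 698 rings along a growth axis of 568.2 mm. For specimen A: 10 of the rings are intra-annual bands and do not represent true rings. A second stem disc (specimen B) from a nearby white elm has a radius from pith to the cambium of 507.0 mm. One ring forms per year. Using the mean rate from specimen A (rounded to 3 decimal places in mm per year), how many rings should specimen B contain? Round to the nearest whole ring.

614 rings

Specimen A: after corrections the count is 698 − 10 = 688 rings.
A: Mean rate = 568.2 mm / 688 years ≈ 0.826 mm/yr.
B spans 507.0 / 0.826 = 613.80 years ≈ 614 rings.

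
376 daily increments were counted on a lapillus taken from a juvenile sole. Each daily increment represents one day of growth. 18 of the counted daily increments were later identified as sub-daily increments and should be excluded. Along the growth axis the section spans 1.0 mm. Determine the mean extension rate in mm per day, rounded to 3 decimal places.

True daily increment count = 376 − 18 = 358.
1.0 mm over 358 days gives 1.0 / 358 ≈ 0.003 mm per day.

0.003 mm per day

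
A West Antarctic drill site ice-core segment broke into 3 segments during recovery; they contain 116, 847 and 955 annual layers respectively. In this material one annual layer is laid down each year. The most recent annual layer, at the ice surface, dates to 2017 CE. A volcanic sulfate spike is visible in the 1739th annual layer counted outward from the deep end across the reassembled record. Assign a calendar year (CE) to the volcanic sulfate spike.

1838 CE

Total annual layers = 116 + 847 + 955 = 1918.
Between annual layer 1739 and the ice surface there are 1918 − 1739 = 179 annual layers.
Counting back 179 years from 2017 CE places the volcanic sulfate spike in 2017 − 179 = 1838 CE.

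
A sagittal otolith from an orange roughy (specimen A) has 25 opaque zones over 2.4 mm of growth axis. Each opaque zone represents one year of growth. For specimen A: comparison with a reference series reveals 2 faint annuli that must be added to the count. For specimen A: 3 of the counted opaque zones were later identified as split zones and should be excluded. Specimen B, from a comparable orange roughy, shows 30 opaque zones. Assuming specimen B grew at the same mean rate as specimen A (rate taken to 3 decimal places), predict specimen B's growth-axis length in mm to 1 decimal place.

Specimen A: correcting the raw count gives 25 − 3 + 2 = 24 true opaque zones.
A: Extension rate ≈ 2.4 / 24 = 0.100 mm/yr.
For B, 0.100 mm/year × 30 years = 3.0 mm.

3.0 mm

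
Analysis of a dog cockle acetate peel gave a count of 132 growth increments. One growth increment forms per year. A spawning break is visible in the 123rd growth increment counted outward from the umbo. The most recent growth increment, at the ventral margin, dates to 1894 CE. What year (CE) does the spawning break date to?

1885 CE

The spawning break sits at growth increment 123 from the umbo, so 132 − 123 = 9 growth increments formed after it.
The growth increment at the ventral margin is 1894 CE, so the spawning break dates to 1894 − 9 = 1885 CE.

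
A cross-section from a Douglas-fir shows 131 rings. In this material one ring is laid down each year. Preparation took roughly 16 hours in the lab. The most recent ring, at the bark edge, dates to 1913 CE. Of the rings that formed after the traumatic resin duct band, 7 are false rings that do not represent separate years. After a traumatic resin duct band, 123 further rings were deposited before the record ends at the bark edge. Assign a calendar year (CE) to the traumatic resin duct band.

1797 CE

123 rings formed after the traumatic resin duct band.
Excluding 7 false rings: 123 − 7 = 116.
Counting back 116 years from 1913 CE places the traumatic resin duct band in 1913 − 116 = 1797 CE.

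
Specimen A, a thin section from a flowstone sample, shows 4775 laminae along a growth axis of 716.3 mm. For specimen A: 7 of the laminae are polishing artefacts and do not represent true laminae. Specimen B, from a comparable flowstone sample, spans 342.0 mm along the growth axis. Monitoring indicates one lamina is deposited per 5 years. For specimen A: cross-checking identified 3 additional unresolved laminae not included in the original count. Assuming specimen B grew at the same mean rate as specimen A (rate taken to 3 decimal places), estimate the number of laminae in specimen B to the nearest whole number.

Specimen A: true lamina count = 4775 − 7 + 3 = 4771.
Specimen A: 4771 laminae at 5 years each span 4771 × 5 = 23855 years.
A: Extension rate ≈ 716.3 / 23855 = 0.030 mm/year.
For B, 342.0 / 0.030 = 11400.00 years; at 5 years per lamina that is 11400.00 / 5 ≈ 2280 laminae.

2280 laminae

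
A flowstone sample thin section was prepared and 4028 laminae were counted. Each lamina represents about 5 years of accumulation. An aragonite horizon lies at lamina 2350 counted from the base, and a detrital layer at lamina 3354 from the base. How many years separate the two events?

3354 − 2350 = 1004 laminae lie between the two events.
1004 laminae at 5 years each span 1004 × 5 = 5020 years.

5020 yr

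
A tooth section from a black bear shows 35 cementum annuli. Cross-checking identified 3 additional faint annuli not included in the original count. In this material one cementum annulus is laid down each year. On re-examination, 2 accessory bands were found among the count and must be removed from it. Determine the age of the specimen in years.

36 years

Adjusted count: 35 − 2 + 3 = 36 cementum annuli.
With a one-to-one cementum annulus periodicity this is 36 years.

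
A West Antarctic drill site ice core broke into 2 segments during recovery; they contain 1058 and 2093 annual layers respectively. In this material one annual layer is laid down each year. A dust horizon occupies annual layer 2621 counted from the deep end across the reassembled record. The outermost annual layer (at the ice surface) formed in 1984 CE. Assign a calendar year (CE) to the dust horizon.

Total annual layers = 1058 + 2093 = 3151.
3151 − 2621 = 530 annual layers lie beyond the dust horizon toward the ice surface.
Counting back 530 years from 1984 CE places the dust horizon in 1984 − 530 = 1454 CE.

1454 CE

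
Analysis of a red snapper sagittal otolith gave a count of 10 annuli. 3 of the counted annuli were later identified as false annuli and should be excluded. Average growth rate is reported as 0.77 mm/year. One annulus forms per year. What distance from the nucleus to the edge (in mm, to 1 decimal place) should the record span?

Correcting the raw count gives 10 − 3 = 7 true annuli.
Predicted length = 0.77 mm/year × 7 years = 5.4 mm.

5.4 mm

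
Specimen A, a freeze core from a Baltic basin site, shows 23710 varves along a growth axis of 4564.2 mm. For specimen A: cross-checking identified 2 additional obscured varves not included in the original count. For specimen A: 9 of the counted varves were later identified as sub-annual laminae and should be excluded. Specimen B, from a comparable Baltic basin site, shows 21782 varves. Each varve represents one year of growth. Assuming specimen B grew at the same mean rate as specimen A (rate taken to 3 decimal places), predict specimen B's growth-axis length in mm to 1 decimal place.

4203.9 mm

Specimen A: correcting the raw count gives 23710 − 9 + 2 = 23703 true varves.
A: Extension rate ≈ 4564.2 / 23703 = 0.193 mm/yr.
B's length ≈ 0.193 × 21782 = 4203.9 mm.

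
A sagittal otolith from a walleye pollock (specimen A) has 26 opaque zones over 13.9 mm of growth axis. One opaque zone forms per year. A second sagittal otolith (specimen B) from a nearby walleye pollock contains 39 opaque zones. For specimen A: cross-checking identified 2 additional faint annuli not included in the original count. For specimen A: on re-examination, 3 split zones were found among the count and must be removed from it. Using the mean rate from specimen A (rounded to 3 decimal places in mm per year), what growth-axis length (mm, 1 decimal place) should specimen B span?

21.7 mm

Specimen A: true opaque zone count = 26 − 3 + 2 = 25.
A: 13.9 mm over 25 years gives 13.9 / 25 ≈ 0.556 mm/year.
Length of B = 0.556 × 39 = 21.7 mm.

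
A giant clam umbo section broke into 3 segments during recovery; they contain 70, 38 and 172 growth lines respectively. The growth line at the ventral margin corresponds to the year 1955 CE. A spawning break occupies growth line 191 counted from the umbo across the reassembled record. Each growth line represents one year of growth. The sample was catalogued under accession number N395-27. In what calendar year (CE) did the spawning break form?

Total growth lines = 70 + 38 + 172 = 280.
Between growth line 191 and the ventral margin there are 280 − 191 = 89 growth lines.
The growth line at the ventral margin is 1955 CE, so the spawning break dates to 1955 − 89 = 1866 CE.

1866 CE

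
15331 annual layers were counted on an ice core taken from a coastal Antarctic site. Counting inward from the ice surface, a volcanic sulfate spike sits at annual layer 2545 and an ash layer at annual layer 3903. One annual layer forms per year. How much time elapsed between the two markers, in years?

3903 − 2545 = 1358 annual layers lie between the two events.
At one annual layer per year, 1358 years elapsed between them.

1358 years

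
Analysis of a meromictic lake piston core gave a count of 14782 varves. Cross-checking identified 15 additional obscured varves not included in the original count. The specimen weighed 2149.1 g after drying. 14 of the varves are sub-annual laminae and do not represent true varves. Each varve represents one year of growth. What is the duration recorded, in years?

Adjusted count: 14782 − 14 + 15 = 14783 varves.
One varve per year makes the duration 14783 years.

14783 years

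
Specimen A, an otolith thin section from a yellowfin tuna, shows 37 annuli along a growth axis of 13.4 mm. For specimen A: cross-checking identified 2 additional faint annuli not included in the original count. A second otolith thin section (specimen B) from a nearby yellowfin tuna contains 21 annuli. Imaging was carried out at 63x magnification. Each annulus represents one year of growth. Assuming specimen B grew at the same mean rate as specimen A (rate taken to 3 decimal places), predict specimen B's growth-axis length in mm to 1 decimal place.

7.2 mm

Specimen A: true annulus count = 37 + 2 = 39.
A: Extension rate ≈ 13.4 / 39 = 0.344 mm/yr.
For B, 0.344 mm/year × 21 years = 7.2 mm.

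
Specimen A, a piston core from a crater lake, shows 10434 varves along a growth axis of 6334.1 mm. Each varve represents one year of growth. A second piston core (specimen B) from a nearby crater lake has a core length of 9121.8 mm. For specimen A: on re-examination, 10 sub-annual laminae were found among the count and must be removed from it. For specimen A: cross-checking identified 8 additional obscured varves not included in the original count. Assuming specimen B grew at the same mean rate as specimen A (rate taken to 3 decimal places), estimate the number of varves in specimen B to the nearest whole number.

15028 varves

Specimen A: true varve count = 10434 − 10 + 8 = 10432.
A: 6334.1 mm over 10432 years gives 6334.1 / 10432 ≈ 0.607 mm/yr.
B spans 9121.8 / 0.607 = 15027.68 years ≈ 15028 varves.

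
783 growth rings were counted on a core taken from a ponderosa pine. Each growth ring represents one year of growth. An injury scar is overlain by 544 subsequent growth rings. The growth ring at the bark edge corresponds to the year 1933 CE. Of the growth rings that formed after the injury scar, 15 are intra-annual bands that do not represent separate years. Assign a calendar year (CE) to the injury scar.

1404 CE

544 growth rings post-date the injury scar.
Removing the 15 false growth rings leaves 544 − 15 = 529 true growth rings beyond the injury scar.
The growth ring at the bark edge is 1933 CE, so the injury scar dates to 1933 − 529 = 1404 CE.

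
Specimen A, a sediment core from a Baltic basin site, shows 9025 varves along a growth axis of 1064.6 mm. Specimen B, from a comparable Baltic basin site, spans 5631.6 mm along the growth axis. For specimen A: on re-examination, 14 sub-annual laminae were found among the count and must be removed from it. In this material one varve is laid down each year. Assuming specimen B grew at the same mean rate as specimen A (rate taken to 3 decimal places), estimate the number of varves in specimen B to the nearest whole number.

Specimen A: adjusted count: 9025 − 14 = 9011 varves.
A: Mean rate = 1064.6 mm / 9011 years ≈ 0.118 mm/year.
For B, 5631.6 / 0.118 = 47725.42 years ≈ 47725 varves.

47725 varves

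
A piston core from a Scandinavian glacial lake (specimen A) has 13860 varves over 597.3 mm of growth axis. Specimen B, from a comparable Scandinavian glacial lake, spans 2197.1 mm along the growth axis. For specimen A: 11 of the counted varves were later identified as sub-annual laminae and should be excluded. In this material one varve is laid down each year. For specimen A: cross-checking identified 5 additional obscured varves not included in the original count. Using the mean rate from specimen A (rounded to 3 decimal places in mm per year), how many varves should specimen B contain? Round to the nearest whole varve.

Specimen A: after corrections the count is 13860 − 11 + 5 = 13854 varves.
A: 597.3 mm over 13854 years gives 597.3 / 13854 ≈ 0.043 mm per year.
B spans 2197.1 / 0.043 = 51095.35 years ≈ 51095 varves.

51095 varves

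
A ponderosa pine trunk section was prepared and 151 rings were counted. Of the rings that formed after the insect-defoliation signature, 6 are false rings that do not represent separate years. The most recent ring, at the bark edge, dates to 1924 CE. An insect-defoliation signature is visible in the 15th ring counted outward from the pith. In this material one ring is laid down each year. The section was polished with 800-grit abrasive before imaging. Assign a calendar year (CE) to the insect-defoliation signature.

1794 CE

The insect-defoliation signature sits at ring 15 from the pith, so 151 − 15 = 136 rings formed after it.
Removing the 6 false rings leaves 136 − 6 = 130 true rings beyond the insect-defoliation signature.
The ring at the bark edge is 1924 CE, so the insect-defoliation signature dates to 1924 − 130 = 1794 CE.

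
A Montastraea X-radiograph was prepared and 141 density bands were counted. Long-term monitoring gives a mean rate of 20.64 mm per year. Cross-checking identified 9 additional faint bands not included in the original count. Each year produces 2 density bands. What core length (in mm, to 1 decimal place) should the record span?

1548.0 mm

After corrections the count is 141 + 9 = 150 density bands.
150 density bands at 2 per year is 150 / 2 = 75 years.
Length ≈ 20.64 × 75 = 1548.0 mm.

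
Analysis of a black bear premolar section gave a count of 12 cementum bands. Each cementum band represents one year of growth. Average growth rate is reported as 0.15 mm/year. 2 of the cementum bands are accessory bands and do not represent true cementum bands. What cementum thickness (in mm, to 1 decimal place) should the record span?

After corrections the count is 12 − 2 = 10 cementum bands.
Length ≈ 0.15 × 10 = 1.5 mm.

1.5 mm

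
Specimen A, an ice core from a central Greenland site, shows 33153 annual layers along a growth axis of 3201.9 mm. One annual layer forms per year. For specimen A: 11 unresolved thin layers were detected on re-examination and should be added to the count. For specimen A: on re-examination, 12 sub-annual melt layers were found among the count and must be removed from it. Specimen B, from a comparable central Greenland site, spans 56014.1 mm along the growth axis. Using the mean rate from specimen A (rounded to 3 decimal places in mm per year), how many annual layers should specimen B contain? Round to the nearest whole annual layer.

577465 annual layers

Specimen A: after corrections the count is 33153 − 12 + 11 = 33152 annual layers.
A: 3201.9 mm over 33152 years gives 3201.9 / 33152 ≈ 0.097 mm per year.
B spans 56014.1 / 0.097 = 577464.95 years ≈ 577465 annual layers.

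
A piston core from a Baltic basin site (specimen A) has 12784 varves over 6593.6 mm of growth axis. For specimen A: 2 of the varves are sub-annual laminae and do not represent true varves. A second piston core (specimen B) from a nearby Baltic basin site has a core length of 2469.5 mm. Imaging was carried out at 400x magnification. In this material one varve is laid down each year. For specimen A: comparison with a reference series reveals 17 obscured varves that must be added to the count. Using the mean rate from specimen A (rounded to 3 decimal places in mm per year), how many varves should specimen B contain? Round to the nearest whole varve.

Specimen A: after corrections the count is 12784 − 2 + 17 = 12799 varves.
A: 6593.6 mm over 12799 years gives 6593.6 / 12799 ≈ 0.515 mm/yr.
B spans 2469.5 / 0.515 = 4795.15 years ≈ 4795 varves.

4795 varves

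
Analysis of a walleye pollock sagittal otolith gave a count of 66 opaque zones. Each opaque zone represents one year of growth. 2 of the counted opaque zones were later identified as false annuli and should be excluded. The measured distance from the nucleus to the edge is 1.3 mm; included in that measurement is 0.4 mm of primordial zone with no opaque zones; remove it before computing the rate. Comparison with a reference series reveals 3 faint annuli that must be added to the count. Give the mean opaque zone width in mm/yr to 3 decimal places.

After corrections the count is 66 − 2 + 3 = 67 opaque zones.
The growth record spans 1.3 − 0.4 = 0.9 mm.
Mean rate = 0.9 mm / 67 years ≈ 0.013 mm/yr.

0.013 mm/yr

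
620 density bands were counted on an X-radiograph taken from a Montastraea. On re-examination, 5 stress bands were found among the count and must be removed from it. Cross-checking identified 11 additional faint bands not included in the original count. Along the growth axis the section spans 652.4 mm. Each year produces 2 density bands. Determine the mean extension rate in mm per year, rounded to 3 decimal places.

2.084 mm per year

Adjusted count: 620 − 5 + 11 = 626 density bands.
626 density bands at 2 per year is 626 / 2 = 313 years.
Mean rate = 652.4 mm / 313 years ≈ 2.084 mm per year.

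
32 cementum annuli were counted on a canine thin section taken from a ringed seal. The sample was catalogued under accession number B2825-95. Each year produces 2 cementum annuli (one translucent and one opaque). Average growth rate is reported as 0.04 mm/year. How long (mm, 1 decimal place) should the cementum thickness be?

Dividing by 2 cementum annuli per year: 32 / 2 = 16 years.
16 years at 0.04 mm/year gives 0.04 × 16 = 0.6 mm.

0.6 mm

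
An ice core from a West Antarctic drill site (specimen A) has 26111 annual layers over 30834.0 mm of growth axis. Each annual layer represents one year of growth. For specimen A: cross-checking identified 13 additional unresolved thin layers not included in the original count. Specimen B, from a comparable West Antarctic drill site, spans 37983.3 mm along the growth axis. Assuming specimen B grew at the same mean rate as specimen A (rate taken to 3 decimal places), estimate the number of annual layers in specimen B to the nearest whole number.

32189 annual layers

Specimen A: correcting the raw count gives 26111 + 13 = 26124 true annual layers.
A: Mean rate = 30834.0 mm / 26124 years ≈ 1.180 mm/year.
For B, 37983.3 / 1.180 = 32189.24 years ≈ 32189 annual layers.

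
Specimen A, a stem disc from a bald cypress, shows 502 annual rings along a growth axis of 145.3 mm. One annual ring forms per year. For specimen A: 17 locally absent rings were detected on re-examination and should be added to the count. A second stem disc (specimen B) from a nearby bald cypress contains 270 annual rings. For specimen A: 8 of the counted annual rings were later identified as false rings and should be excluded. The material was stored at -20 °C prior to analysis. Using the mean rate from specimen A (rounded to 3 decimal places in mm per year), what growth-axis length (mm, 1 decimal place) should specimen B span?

76.7 mm

Specimen A: true annual ring count = 502 − 8 + 17 = 511.
A: Mean rate = 145.3 mm / 511 years ≈ 0.284 mm/yr.
For B, 0.284 mm/year × 270 years = 76.7 mm.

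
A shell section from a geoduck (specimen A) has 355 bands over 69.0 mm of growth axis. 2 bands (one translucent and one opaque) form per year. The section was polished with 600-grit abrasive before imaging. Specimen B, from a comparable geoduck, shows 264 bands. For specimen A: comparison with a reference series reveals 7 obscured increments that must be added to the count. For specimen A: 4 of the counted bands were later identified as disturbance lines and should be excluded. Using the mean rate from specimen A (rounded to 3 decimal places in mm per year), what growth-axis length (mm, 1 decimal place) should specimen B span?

50.8 mm

Specimen A: after corrections the count is 355 − 4 + 7 = 358 bands.
Specimen A: 358 bands at 2 per year is 358 / 2 = 179 years.
A: 69.0 mm over 179 years gives 69.0 / 179 ≈ 0.385 mm/year.
Specimen B: dividing by 2 bands per year: 264 / 2 = 132 years. For B, 0.385 mm/year × 132 years = 50.8 mm.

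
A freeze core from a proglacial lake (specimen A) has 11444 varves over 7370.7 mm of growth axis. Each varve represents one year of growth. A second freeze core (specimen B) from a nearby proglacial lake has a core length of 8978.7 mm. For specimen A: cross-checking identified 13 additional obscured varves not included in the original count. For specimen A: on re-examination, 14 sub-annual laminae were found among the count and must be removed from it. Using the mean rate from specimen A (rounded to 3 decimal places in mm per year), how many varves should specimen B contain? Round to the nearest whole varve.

13942 varves

Specimen A: adjusted count: 11444 − 14 + 13 = 11443 varves.
A: Mean rate = 7370.7 mm / 11443 years ≈ 0.644 mm/yr.
For B, 8978.7 / 0.644 = 13942.08 years ≈ 13942 varves.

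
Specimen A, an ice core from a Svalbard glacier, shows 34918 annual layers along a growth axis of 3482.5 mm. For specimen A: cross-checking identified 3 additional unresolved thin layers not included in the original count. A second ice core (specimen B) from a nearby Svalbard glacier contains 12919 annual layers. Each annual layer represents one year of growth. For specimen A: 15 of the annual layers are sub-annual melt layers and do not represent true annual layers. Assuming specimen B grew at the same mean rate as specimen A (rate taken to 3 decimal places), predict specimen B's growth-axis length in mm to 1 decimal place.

Specimen A: after corrections the count is 34918 − 15 + 3 = 34906 annual layers.
A: Mean rate = 3482.5 mm / 34906 years ≈ 0.100 mm/yr.
Length of B = 0.100 × 12919 = 1291.9 mm.

1291.9 mm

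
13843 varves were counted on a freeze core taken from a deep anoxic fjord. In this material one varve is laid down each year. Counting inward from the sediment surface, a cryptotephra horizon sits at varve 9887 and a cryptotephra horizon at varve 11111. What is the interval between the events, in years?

1224 years

The two markers are separated by 11111 − 9887 = 1224 varves.
At one varve per year, 1224 years elapsed between them.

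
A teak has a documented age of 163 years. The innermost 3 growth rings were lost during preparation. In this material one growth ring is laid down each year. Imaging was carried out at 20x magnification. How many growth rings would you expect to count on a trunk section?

At one growth ring per year, 163 years correspond to 163 growth rings.
Less the 3 uncaptured growth rings: 163 − 3 = 160.

160 growth rings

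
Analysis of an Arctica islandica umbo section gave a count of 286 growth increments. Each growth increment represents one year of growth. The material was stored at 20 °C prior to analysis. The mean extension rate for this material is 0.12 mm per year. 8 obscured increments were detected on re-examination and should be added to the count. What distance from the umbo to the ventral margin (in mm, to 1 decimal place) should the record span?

Adjusted count: 286 + 8 = 294 growth increments.
Predicted length = 0.12 mm/year × 294 years = 35.3 mm.

35.3 mm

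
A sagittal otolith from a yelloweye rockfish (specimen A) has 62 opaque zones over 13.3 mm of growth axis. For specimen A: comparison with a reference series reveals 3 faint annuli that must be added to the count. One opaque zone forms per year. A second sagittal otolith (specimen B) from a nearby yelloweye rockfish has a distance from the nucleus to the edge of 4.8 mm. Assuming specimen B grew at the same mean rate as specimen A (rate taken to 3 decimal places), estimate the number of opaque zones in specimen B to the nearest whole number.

Specimen A: correcting the raw count gives 62 + 3 = 65 true opaque zones.
A: 13.3 mm over 65 years gives 13.3 / 65 ≈ 0.205 mm/yr.
Specimen B: 4.8 mm / 0.205 mm per year = 23.41 years ≈ 23 opaque zones.

23 opaque zones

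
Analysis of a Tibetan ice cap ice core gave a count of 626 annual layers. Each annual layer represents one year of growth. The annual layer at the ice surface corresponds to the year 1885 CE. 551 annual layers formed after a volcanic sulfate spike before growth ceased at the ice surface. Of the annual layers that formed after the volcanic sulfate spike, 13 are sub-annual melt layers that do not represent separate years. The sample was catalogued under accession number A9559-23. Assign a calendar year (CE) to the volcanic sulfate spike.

1347 CE

551 annual layers formed after the volcanic sulfate spike.
Removing the 13 false annual layers leaves 551 − 13 = 538 true annual layers beyond the volcanic sulfate spike.
The annual layer at the ice surface is 1885 CE, so the volcanic sulfate spike dates to 1885 − 538 = 1347 CE.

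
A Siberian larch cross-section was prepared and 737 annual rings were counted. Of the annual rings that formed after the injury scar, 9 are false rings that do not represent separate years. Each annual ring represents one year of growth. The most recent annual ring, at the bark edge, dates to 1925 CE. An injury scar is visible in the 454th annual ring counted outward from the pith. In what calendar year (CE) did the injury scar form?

Between annual ring 454 and the bark edge there are 737 − 454 = 283 annual rings.
283 − 9 false = 274 true annual rings after the injury scar.
1925 − 274 = 1651 CE.

1651 CE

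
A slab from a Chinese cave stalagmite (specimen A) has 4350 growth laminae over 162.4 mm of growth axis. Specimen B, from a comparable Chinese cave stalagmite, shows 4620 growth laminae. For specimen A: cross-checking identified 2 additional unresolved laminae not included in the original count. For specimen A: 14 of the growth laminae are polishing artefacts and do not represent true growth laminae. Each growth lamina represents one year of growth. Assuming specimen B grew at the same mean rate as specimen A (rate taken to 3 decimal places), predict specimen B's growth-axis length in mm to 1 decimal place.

Specimen A: after corrections the count is 4350 − 14 + 2 = 4338 growth laminae.
A: Extension rate ≈ 162.4 / 4338 = 0.037 mm/yr.
B's length ≈ 0.037 × 4620 = 170.9 mm.

170.9 mm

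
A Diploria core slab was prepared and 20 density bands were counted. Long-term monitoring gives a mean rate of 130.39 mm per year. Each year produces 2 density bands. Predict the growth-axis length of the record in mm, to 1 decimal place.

1303.9 mm

With 2 density bands per year, 20 / 2 = 10 years.
10 years at 130.39 mm/year gives 130.39 × 10 = 1303.9 mm.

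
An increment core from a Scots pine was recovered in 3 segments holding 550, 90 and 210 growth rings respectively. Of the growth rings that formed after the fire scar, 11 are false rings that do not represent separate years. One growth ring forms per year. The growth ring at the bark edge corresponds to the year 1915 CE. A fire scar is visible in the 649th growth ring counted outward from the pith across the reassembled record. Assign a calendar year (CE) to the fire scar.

1725 CE

Total growth rings = 550 + 90 + 210 = 850.
850 − 649 = 201 growth rings lie beyond the fire scar toward the bark edge.
Removing the 11 false growth rings leaves 201 − 11 = 190 true growth rings beyond the fire scar.
1915 − 190 = 1725 CE.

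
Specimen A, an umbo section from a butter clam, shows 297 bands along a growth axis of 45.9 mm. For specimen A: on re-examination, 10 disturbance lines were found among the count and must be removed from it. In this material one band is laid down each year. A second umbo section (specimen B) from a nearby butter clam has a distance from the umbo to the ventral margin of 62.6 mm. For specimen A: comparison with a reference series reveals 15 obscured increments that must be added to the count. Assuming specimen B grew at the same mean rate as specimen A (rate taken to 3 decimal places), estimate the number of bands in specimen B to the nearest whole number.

412 bands

Specimen A: correcting the raw count gives 297 − 10 + 15 = 302 true bands.
A: Extension rate ≈ 45.9 / 302 = 0.152 mm/year.
For B, 62.6 / 0.152 = 411.84 years ≈ 412 bands.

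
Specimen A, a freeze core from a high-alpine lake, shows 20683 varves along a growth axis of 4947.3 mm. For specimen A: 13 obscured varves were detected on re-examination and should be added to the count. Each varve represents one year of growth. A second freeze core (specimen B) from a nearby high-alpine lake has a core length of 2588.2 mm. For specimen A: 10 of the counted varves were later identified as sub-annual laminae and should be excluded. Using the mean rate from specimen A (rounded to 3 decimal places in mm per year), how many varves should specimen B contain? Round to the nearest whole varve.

10829 varves

Specimen A: after corrections the count is 20683 − 10 + 13 = 20686 varves.
A: 4947.3 mm over 20686 years gives 4947.3 / 20686 ≈ 0.239 mm/yr.
B spans 2588.2 / 0.239 = 10829.29 years ≈ 10829 varves.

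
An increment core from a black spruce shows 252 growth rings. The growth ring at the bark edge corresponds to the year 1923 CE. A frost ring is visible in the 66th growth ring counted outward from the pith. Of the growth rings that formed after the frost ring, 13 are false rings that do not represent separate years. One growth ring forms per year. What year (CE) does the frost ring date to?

1750 CE

The frost ring sits at growth ring 66 from the pith, so 252 − 66 = 186 growth rings formed after it.
Excluding 13 false growth rings: 186 − 13 = 173.
The growth ring at the bark edge is 1923 CE, so the frost ring dates to 1923 − 173 = 1750 CE.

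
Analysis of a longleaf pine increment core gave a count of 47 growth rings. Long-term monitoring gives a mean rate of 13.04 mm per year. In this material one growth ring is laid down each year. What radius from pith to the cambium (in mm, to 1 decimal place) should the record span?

The record spans 47 years at 13.04 mm per year.
47 years at 13.04 mm/year gives 13.04 × 47 = 612.9 mm.

612.9 mm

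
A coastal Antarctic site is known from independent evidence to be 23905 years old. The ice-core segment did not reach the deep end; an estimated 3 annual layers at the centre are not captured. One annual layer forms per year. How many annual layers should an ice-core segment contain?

23902 annual layers

At one annual layer per year, 23905 years correspond to 23905 annual layers.
Subtracting the 3 annual layers not captured gives 23905 − 3 = 23902 annual layers in the record.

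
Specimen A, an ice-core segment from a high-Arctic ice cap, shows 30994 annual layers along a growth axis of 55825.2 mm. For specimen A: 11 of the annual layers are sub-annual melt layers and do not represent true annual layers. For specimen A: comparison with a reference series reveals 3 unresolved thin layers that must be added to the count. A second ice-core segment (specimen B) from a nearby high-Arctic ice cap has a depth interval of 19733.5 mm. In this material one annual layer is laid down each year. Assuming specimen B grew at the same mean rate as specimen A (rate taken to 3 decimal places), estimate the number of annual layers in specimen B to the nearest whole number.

10951 annual layers

Specimen A: adjusted count: 30994 − 11 + 3 = 30986 annual layers.
A: 55825.2 mm over 30986 years gives 55825.2 / 30986 ≈ 1.802 mm/yr.
Specimen B: 19733.5 mm / 1.802 mm per year = 10950.89 years ≈ 10951 annual layers.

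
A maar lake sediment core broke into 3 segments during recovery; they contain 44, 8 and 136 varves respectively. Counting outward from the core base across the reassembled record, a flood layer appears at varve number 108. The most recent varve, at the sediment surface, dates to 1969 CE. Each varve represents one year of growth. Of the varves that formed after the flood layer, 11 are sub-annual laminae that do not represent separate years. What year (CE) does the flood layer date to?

1900 CE

Total varves = 44 + 8 + 136 = 188.
Between varve 108 and the sediment surface there are 188 − 108 = 80 varves.
Excluding 11 false varves: 80 − 11 = 69.
1969 − 69 = 1900 CE.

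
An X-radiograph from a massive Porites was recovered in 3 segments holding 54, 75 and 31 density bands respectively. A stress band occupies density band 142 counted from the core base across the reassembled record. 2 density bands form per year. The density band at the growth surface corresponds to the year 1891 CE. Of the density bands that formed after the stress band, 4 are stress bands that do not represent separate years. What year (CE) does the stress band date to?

Total density bands = 54 + 75 + 31 = 160.
160 − 142 = 18 density bands lie beyond the stress band toward the growth surface.
18 − 4 false = 14 true density bands after the stress band.
14 density bands at 2 per year is 14 / 2 = 7 years.
The density band at the growth surface is 1891 CE, so the stress band dates to 1891 − 7 = 1884 CE.

1884 CE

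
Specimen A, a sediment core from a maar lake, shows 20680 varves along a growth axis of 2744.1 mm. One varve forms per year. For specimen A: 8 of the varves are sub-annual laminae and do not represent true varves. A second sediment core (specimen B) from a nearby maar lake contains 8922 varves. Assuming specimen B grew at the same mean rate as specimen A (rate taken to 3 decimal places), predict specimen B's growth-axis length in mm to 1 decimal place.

1186.6 mm

Specimen A: true varve count = 20680 − 8 = 20672.
A: Extension rate ≈ 2744.1 / 20672 = 0.133 mm/year.
For B, 0.133 mm/year × 8922 years = 1186.6 mm.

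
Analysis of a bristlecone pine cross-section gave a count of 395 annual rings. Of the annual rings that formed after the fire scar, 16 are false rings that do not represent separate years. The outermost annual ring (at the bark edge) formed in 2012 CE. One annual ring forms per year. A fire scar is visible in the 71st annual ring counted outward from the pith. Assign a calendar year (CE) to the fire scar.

1704 CE

Between annual ring 71 and the bark edge there are 395 − 71 = 324 annual rings.
324 − 16 false = 308 true annual rings after the fire scar.
Counting back 308 years from 2012 CE places the fire scar in 2012 − 308 = 1704 CE.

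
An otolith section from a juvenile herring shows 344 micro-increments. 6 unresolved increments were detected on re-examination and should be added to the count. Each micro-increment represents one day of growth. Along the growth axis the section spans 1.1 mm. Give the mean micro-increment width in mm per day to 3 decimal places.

True micro-increment count = 344 + 6 = 350.
Extension rate ≈ 1.1 / 350 = 0.003 mm per day.

0.003 mm per day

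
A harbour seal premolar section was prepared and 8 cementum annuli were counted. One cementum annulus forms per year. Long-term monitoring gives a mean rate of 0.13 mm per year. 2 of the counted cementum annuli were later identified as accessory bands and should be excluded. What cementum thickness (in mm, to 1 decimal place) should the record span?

Adjusted count: 8 − 2 = 6 cementum annuli.
Predicted length = 0.13 mm/year × 6 years = 0.8 mm.

0.8 mm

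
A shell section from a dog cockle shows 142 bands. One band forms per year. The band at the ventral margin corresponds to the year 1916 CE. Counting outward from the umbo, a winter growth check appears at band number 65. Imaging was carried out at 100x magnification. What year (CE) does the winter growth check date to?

The winter growth check sits at band 65 from the umbo, so 142 − 65 = 77 bands formed after it.
The band at the ventral margin is 1916 CE, so the winter growth check dates to 1916 − 77 = 1839 CE.

1839 CE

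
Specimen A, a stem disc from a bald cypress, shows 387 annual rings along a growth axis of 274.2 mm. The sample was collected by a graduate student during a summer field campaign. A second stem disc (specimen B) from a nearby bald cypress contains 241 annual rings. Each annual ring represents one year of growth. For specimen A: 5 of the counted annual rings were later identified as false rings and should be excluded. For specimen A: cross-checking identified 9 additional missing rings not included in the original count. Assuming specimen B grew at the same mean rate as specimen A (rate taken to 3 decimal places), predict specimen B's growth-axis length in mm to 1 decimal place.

168.9 mm

Specimen A: true annual ring count = 387 − 5 + 9 = 391.
A: 274.2 mm over 391 years gives 274.2 / 391 ≈ 0.701 mm per year.
For B, 0.701 mm/year × 241 years = 168.9 mm.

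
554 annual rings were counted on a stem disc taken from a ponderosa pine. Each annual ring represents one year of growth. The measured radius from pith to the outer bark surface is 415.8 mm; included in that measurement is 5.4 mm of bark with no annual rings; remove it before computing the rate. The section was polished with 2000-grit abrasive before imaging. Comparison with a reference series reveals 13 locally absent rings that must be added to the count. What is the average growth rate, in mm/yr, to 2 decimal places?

0.72 mm/yr

Adjusted count: 554 + 13 = 567 annual rings.
The growth record spans 415.8 − 5.4 = 410.4 mm.
410.4 mm over 567 years gives 410.4 / 567 ≈ 0.72 mm/yr.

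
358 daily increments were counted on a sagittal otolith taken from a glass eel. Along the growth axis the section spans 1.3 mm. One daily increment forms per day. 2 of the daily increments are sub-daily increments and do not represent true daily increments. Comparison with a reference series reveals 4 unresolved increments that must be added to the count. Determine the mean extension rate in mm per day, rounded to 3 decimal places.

Adjusted count: 358 − 2 + 4 = 360 daily increments.
1.3 mm over 360 days gives 1.3 / 360 ≈ 0.004 mm per day.

0.004 mm per day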